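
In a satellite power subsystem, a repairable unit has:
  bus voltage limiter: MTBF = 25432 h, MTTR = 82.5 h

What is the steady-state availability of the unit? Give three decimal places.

0.997

A(bus voltage limiter) = MTBF/(MTBF+MTTR) = 25432/(25432+82.5) = 0.997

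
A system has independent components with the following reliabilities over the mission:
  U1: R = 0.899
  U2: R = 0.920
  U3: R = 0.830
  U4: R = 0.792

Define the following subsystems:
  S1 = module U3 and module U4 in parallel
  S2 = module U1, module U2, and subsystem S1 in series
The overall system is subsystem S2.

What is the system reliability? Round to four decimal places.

0.7978

Parallel (U3 and U4): 1 − (1 − 0.830000)(1 − 0.792000) = 0.964640
Series (U1, U2, and [0.964640]): 0.899000 × 0.920000 × 0.964640 = 0.7978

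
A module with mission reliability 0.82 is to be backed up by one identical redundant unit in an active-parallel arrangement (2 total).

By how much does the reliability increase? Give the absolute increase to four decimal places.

0.1476

R_before = 0.82
R_after = 1 − (1 − 0.82)^2 = 0.9676
ΔR = 0.9676 − 0.82 = 0.1476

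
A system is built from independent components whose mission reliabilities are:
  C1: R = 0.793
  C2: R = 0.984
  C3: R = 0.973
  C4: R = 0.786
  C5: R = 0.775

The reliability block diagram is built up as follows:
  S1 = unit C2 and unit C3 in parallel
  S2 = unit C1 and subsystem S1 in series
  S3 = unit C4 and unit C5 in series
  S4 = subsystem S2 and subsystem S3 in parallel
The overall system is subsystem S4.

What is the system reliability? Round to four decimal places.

0.9190

Parallel (C2 and C3): 1 − (1 − 0.984000)(1 − 0.973000) = 0.999568
Series (C1 and [0.999568]): 0.793000 × 0.999568 = 0.792657
Series (C4 and C5): 0.786000 × 0.775000 = 0.609150
Parallel ([0.792657] and [0.609150]): 1 − (1 − 0.792657)(1 − 0.609150) = 0.9190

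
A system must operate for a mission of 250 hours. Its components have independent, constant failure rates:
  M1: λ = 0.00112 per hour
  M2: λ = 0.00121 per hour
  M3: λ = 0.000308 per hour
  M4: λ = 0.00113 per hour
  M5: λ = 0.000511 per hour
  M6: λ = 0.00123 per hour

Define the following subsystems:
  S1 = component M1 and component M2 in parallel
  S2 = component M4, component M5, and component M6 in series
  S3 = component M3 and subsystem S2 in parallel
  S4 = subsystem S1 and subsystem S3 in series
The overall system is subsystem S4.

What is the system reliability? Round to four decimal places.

R(M1) = exp(−0.00112 × 250) = 0.755784
R(M2) = exp(−0.00121 × 250) = 0.738968
R(M3) = exp(−0.000308 × 250) = 0.925890
R(M4) = exp(−0.00113 × 250) = 0.753897
R(M5) = exp(−0.000511 × 250) = 0.880073
R(M6) = exp(−0.00123 × 250) = 0.735283
Parallel (M1 and M2): 1 − (1 − 0.755784)(1 − 0.738968) = 0.936252
Series (M4, M5, and M6): 0.753897 × 0.880073 × 0.735283 = 0.487849
Parallel (M3 and [0.487849]): 1 − (1 − 0.925890)(1 − 0.487849) = 0.962044
Series ([0.936252] and [0.962044]): 0.936252 × 0.962044 = 0.9007

0.9007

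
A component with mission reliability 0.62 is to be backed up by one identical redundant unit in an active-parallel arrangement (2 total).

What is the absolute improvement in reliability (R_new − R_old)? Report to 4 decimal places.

0.2356

R_before = 0.62
R_after = 1 − (1 − 0.62)^2 = 0.8556
ΔR = 0.8556 − 0.62 = 0.2356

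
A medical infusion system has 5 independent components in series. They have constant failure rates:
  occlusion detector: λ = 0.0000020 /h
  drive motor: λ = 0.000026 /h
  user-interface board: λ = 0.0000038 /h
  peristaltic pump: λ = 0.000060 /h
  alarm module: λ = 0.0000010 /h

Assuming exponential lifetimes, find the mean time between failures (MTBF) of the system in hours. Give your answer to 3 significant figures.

10800

Series of exponential components: λ_sys = Σ λ_i
λ_sys = 0.0000020 + 0.000026 + 0.0000038 + 0.000060 + 0.0000010 = 9.2800e-05 /h
MTBF = 1 / λ_sys = 10800 h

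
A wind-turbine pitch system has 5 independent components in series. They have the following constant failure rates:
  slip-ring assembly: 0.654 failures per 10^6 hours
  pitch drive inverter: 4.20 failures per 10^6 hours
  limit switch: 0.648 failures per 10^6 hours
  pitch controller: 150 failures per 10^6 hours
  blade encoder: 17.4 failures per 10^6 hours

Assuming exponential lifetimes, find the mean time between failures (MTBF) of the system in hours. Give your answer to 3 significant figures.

5780

Series of exponential components: λ_sys = Σ λ_i
λ_sys = 0.000000654 + 0.00000420 + 0.000000648 + 0.000150 + 0.0000174 = 1.7290e-04 /h
MTBF = 1 / λ_sys = 5780 h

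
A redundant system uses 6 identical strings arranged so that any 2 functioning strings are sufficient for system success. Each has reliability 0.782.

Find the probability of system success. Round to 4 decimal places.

R = Σ_{i=2}^{6} C(6,i) p^i (1−p)^{6−i} with p = 0.782
C(6,2)·0.782^2·0.218^4 = 0.020717
C(6,3)·0.782^3·0.218^3 = 0.099088
C(6,4)·0.782^4·0.218^2 = 0.266582
C(6,5)·0.782^5·0.218^1 = 0.382509
C(6,6)·0.782^6·0.218^0 = 0.228686
Sum = 0.9976

0.9976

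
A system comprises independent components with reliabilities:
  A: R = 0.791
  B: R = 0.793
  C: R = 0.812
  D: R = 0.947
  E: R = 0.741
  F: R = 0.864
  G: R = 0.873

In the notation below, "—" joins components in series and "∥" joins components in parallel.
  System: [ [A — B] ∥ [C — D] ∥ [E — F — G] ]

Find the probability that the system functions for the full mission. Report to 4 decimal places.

0.9620

Series (A and B): 0.791000 × 0.793000 = 0.627263
Series (C and D): 0.812000 × 0.947000 = 0.768964
Series (E, F, and G): 0.741000 × 0.864000 × 0.873000 = 0.558916
Parallel ([0.627263], [0.768964], and [0.558916]): 1 − (1 − 0.627263)(1 − 0.768964)(1 − 0.558916) = 0.9620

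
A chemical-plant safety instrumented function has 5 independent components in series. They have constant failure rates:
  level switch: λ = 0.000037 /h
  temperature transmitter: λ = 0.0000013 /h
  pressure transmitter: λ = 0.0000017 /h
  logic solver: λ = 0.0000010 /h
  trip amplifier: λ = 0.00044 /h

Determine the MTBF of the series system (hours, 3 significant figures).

2080

Series of exponential components: λ_sys = Σ λ_i
λ_sys = 0.000037 + 0.0000013 + 0.0000017 + 0.0000010 + 0.00044 = 4.8100e-04 /h
MTBF = 1 / λ_sys = 2080 h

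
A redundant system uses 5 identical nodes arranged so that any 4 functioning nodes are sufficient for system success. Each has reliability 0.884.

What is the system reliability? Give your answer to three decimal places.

R = Σ_{i=4}^{5} C(5,i) p^i (1−p)^{5−i} with p = 0.884
C(5,4)·0.884^4·0.116^1 = 0.35419
C(5,5)·0.884^5·0.116^0 = 0.53984
Sum = 0.894

0.894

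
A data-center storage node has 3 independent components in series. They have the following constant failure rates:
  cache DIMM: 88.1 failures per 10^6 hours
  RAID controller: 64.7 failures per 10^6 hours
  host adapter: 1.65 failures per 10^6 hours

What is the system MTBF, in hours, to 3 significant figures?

6470

Series of exponential components: λ_sys = Σ λ_i
λ_sys = 0.0000881 + 0.0000647 + 0.00000165 = 1.5445e-04 /h
MTBF = 1 / λ_sys = 6470 h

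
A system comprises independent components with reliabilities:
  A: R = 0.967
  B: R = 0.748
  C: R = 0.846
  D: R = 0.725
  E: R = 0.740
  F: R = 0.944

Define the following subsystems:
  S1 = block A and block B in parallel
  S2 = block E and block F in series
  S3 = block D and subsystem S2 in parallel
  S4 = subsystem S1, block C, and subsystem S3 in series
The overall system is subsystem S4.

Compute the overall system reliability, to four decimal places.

0.7694

Parallel (A and B): 1 − (1 − 0.967000)(1 − 0.748000) = 0.991684
Series (E and F): 0.740000 × 0.944000 = 0.698560
Parallel (D and [0.698560]): 1 − (1 − 0.725000)(1 − 0.698560) = 0.917104
Series ([0.991684], C, and [0.917104]): 0.991684 × 0.846000 × 0.917104 = 0.7694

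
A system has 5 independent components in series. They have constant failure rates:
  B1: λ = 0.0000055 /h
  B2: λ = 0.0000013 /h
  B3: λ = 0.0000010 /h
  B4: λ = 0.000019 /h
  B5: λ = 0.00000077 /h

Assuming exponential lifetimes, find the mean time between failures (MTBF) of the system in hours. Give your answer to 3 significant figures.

36300

Series of exponential components: λ_sys = Σ λ_i
λ_sys = 0.0000055 + 0.0000013 + 0.0000010 + 0.000019 + 0.00000077 = 2.7570e-05 /h
MTBF = 1 / λ_sys = 36300 h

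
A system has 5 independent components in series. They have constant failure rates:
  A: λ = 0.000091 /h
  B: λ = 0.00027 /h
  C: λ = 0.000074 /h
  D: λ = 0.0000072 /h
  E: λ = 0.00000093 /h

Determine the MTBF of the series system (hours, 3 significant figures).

2260

Series of exponential components: λ_sys = Σ λ_i
λ_sys = 0.000091 + 0.00027 + 0.000074 + 0.0000072 + 0.00000093 = 4.4313e-04 /h
MTBF = 1 / λ_sys = 2260 h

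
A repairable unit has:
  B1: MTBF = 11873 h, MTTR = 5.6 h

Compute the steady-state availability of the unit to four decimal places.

A(B1) = MTBF/(MTBF+MTTR) = 11873/(11873+5.6) = 0.9995

0.9995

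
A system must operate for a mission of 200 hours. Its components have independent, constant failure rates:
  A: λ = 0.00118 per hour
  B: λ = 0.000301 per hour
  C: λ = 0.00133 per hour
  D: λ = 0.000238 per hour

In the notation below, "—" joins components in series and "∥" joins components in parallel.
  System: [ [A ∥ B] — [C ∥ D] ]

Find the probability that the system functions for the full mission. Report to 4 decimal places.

R(A) = exp(−0.00118 × 200) = 0.789781
R(B) = exp(−0.000301 × 200) = 0.941576
R(C) = exp(−0.00133 × 200) = 0.766439
R(D) = exp(−0.000238 × 200) = 0.953515
Parallel (A and B): 1 − (1 − 0.789781)(1 − 0.941576) = 0.987718
Parallel (C and D): 1 − (1 − 0.766439)(1 − 0.953515) = 0.989143
Series ([0.987718] and [0.989143]): 0.987718 × 0.989143 = 0.9770

0.9770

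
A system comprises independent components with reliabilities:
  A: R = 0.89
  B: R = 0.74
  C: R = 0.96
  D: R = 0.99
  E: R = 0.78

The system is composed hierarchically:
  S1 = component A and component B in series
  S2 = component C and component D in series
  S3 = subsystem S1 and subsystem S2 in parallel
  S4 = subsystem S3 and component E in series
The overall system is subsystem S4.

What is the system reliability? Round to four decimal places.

0.7668

Series (A and B): 0.890000 × 0.740000 = 0.658600
Series (C and D): 0.960000 × 0.990000 = 0.950400
Parallel ([0.658600] and [0.950400]): 1 − (1 − 0.658600)(1 − 0.950400) = 0.983067
Series ([0.983067] and E): 0.983067 × 0.780000 = 0.7668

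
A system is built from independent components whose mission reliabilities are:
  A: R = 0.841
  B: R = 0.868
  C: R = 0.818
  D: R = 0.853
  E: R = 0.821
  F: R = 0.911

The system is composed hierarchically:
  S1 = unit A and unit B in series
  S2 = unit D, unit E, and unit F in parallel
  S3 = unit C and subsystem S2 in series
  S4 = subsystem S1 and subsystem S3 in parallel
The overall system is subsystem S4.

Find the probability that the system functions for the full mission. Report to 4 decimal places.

0.9503

Series (A and B): 0.841000 × 0.868000 = 0.729988
Parallel (D, E, and F): 1 − (1 − 0.853000)(1 − 0.821000)(1 − 0.911000) = 0.997658
Series (C and [0.997658]): 0.818000 × 0.997658 = 0.816084
Parallel ([0.729988] and [0.816084]): 1 − (1 − 0.729988)(1 − 0.816084) = 0.9503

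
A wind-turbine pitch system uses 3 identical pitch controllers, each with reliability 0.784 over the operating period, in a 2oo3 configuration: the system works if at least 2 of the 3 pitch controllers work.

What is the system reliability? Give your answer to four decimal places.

R = Σ_{i=2}^{3} C(3,i) p^i (1−p)^{3−i} with p = 0.784
C(3,2)·0.784^2·0.216^1 = 0.398297
C(3,3)·0.784^3·0.216^0 = 0.481890
Sum = 0.8802

0.8802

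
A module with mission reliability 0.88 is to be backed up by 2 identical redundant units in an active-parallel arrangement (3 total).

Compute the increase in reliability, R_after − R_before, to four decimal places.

R_before = 0.88
R_after = 1 − (1 − 0.88)^3 = 0.9983
ΔR = 0.9983 − 0.88 = 0.1183

0.1183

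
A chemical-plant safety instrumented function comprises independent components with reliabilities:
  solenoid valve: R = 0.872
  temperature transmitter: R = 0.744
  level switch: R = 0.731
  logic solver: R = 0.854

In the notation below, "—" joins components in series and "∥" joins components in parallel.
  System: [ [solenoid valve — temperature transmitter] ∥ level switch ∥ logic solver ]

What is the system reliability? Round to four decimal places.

0.9862

Series (solenoid valve and temperature transmitter): 0.872000 × 0.744000 = 0.648768
Parallel ([0.648768], level switch, and logic solver): 1 − (1 − 0.648768)(1 − 0.731000)(1 − 0.854000) = 0.9862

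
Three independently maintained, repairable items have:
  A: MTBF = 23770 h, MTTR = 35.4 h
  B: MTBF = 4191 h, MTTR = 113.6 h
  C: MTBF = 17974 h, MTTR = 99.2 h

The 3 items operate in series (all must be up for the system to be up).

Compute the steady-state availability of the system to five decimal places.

0.96683

A(A) = MTBF/(MTBF+MTTR) = 23770/(23770+35.4) = 0.998513
A(B) = MTBF/(MTBF+MTTR) = 4191/(4191+113.6) = 0.973610
A(C) = MTBF/(MTBF+MTTR) = 17974/(17974+99.2) = 0.994511
Series availability: 0.998513 × 0.973610 × 0.994511 = 0.96683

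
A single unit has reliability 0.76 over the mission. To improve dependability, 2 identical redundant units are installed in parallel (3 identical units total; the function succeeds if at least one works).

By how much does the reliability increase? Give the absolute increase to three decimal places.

0.226

R_before = 0.76
R_after = 1 − (1 − 0.76)^3 = 0.986
ΔR = 0.986 − 0.76 = 0.226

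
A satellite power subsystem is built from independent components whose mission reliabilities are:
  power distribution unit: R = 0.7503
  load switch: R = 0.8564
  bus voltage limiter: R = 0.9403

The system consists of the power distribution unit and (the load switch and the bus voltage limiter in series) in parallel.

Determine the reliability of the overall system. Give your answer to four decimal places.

0.9514

Series (load switch and bus voltage limiter): 0.856400 × 0.940300 = 0.805273
Parallel (power distribution unit and [0.805273]): 1 − (1 − 0.750300)(1 − 0.805273) = 0.9514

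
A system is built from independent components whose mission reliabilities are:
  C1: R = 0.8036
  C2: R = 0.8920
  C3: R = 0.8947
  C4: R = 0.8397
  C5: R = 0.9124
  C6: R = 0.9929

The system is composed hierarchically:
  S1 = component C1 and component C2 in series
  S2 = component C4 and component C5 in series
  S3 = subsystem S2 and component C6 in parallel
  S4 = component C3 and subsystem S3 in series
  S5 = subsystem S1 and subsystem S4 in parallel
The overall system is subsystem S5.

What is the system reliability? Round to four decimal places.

Series (C1 and C2): 0.803600 × 0.892000 = 0.716811
Series (C4 and C5): 0.839700 × 0.912400 = 0.766142
Parallel ([0.766142] and C6): 1 − (1 − 0.766142)(1 − 0.992900) = 0.998340
Series (C3 and [0.998340]): 0.894700 × 0.998340 = 0.893215
Parallel ([0.716811] and [0.893215]): 1 − (1 − 0.716811)(1 − 0.893215) = 0.9698

0.9698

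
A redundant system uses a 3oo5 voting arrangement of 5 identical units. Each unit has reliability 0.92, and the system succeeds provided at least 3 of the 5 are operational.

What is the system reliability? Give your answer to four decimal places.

R = Σ_{i=3}^{5} C(5,i) p^i (1−p)^{5−i} with p = 0.92
C(5,3)·0.92^3·0.08^2 = 0.049836
C(5,4)·0.92^4·0.08^1 = 0.286557
C(5,5)·0.92^5·0.08^0 = 0.659082
Sum = 0.9955

0.9955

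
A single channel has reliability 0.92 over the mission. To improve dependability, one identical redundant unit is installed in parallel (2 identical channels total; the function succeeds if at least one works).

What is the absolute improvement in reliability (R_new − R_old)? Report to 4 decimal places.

0.0736

R_before = 0.92
R_after = 1 − (1 − 0.92)^2 = 0.9936
ΔR = 0.9936 − 0.92 = 0.0736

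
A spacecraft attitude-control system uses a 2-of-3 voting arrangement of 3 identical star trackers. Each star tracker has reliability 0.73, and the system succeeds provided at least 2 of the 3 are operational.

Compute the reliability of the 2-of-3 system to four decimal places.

R = Σ_{i=2}^{3} C(3,i) p^i (1−p)^{3−i} with p = 0.73
C(3,2)·0.73^2·0.27^1 = 0.431649
C(3,3)·0.73^3·0.27^0 = 0.389017
Sum = 0.8207

0.8207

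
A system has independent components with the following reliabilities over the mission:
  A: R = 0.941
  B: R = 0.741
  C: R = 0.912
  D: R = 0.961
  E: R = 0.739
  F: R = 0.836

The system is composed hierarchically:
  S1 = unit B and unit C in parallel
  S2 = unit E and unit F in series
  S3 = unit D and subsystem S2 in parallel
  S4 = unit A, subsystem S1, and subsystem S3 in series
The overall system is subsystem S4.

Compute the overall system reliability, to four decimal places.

Parallel (B and C): 1 − (1 − 0.741000)(1 − 0.912000) = 0.977208
Series (E and F): 0.739000 × 0.836000 = 0.617804
Parallel (D and [0.617804]): 1 − (1 − 0.961000)(1 − 0.617804) = 0.985094
Series (A, [0.977208], and [0.985094]): 0.941000 × 0.977208 × 0.985094 = 0.9058

0.9058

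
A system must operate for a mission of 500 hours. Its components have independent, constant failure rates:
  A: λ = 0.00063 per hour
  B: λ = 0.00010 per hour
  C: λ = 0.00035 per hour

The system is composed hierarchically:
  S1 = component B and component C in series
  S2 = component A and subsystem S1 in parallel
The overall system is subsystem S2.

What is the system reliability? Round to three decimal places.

0.946

R(A) = exp(−0.00063 × 500) = 0.72979
R(B) = exp(−0.00010 × 500) = 0.95123
R(C) = exp(−0.00035 × 500) = 0.83946
Series (B and C): 0.95123 × 0.83946 = 0.79852
Parallel (A and [0.79852]): 1 − (1 − 0.72979)(1 − 0.79852) = 0.946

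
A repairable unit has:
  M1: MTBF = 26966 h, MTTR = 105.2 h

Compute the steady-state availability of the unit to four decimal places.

0.9961

A(M1) = MTBF/(MTBF+MTTR) = 26966/(26966+105.2) = 0.9961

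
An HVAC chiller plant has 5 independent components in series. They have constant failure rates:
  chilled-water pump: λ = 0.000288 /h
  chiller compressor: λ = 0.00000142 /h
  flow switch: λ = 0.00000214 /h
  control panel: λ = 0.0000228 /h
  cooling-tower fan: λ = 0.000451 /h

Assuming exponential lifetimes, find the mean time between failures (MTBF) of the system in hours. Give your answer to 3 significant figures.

Series of exponential components: λ_sys = Σ λ_i
λ_sys = 0.000288 + 0.00000142 + 0.00000214 + 0.0000228 + 0.000451 = 7.6536e-04 /h
MTBF = 1 / λ_sys = 1310 h

1310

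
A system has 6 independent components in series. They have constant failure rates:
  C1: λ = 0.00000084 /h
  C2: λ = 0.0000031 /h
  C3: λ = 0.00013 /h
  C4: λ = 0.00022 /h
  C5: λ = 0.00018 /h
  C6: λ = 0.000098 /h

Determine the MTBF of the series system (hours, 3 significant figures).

Series of exponential components: λ_sys = Σ λ_i
λ_sys = 0.00000084 + 0.0000031 + 0.00013 + 0.00022 + 0.00018 + 0.000098 = 6.3194e-04 /h
MTBF = 1 / λ_sys = 1580 h

1580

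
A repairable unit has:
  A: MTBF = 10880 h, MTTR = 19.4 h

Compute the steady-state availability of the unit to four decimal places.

0.9982

A(A) = MTBF/(MTBF+MTTR) = 10880/(10880+19.4) = 0.9982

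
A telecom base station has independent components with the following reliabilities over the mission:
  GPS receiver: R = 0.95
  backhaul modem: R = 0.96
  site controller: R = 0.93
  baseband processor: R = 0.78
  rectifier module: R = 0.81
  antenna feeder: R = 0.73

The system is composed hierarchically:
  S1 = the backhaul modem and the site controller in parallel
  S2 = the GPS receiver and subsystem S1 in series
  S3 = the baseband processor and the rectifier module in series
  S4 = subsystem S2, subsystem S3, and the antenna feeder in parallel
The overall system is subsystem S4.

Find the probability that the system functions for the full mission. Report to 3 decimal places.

Parallel (backhaul modem and site controller): 1 − (1 − 0.96000)(1 − 0.93000) = 0.99720
Series (GPS receiver and [0.99720]): 0.95000 × 0.99720 = 0.94734
Series (baseband processor and rectifier module): 0.78000 × 0.81000 = 0.63180
Parallel ([0.94734], [0.63180], and antenna feeder): 1 − (1 − 0.94734)(1 − 0.63180)(1 − 0.73000) = 0.995

0.995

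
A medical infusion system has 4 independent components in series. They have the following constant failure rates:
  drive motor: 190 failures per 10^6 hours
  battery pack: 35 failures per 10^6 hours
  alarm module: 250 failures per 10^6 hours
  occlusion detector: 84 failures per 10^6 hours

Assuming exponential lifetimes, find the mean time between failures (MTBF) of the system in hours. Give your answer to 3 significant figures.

Series of exponential components: λ_sys = Σ λ_i
λ_sys = 0.00019 + 0.000035 + 0.00025 + 0.000084 = 5.5900e-04 /h
MTBF = 1 / λ_sys = 1790 h

1790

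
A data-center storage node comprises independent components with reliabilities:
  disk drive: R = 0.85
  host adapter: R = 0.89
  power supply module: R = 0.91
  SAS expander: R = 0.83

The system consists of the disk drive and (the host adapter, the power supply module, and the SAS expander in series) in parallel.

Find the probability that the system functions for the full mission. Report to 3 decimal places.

0.951

Series (host adapter, power supply module, and SAS expander): 0.89000 × 0.91000 × 0.83000 = 0.67222
Parallel (disk drive and [0.67222]): 1 − (1 − 0.85000)(1 − 0.67222) = 0.951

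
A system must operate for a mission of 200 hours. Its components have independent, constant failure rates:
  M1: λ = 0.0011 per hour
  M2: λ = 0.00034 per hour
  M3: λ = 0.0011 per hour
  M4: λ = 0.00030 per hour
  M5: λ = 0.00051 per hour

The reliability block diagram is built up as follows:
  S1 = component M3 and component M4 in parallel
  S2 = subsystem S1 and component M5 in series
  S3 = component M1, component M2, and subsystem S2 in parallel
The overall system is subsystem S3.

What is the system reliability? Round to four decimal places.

0.9986

R(M1) = exp(−0.0011 × 200) = 0.802519
R(M2) = exp(−0.00034 × 200) = 0.934260
R(M3) = exp(−0.0011 × 200) = 0.802519
R(M4) = exp(−0.00030 × 200) = 0.941765
R(M5) = exp(−0.00051 × 200) = 0.903030
Parallel (M3 and M4): 1 − (1 − 0.802519)(1 − 0.941765) = 0.988500
Series ([0.988500] and M5): 0.988500 × 0.903030 = 0.892645
Parallel (M1, M2, and [0.892645]): 1 − (1 − 0.802519)(1 − 0.934260)(1 − 0.892645) = 0.9986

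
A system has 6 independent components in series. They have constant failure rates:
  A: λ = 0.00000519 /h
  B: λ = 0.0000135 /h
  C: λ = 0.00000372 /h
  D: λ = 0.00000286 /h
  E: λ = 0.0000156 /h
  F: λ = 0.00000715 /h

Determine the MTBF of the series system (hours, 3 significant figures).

Series of exponential components: λ_sys = Σ λ_i
λ_sys = 0.00000519 + 0.0000135 + 0.00000372 + 0.00000286 + 0.0000156 + 0.00000715 = 4.8020e-05 /h
MTBF = 1 / λ_sys = 20800 h

20800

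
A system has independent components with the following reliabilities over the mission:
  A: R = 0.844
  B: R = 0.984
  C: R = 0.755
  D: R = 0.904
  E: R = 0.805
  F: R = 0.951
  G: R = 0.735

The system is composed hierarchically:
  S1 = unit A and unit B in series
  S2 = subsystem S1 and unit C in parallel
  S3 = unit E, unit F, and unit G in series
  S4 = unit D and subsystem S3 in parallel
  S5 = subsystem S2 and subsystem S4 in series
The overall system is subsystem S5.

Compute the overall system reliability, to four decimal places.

Series (A and B): 0.844000 × 0.984000 = 0.830496
Parallel ([0.830496] and C): 1 − (1 − 0.830496)(1 − 0.755000) = 0.958472
Series (E, F, and G): 0.805000 × 0.951000 × 0.735000 = 0.562683
Parallel (D and [0.562683]): 1 − (1 − 0.904000)(1 − 0.562683) = 0.958018
Series ([0.958472] and [0.958018]): 0.958472 × 0.958018 = 0.9182

0.9182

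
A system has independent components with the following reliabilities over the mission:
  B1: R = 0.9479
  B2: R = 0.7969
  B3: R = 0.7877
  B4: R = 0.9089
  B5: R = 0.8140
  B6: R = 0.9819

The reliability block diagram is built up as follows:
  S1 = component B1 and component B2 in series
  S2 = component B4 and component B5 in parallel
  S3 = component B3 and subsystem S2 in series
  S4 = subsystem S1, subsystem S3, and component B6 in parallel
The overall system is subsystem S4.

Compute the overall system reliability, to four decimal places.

Series (B1 and B2): 0.947900 × 0.796900 = 0.755382
Parallel (B4 and B5): 1 − (1 − 0.908900)(1 − 0.814000) = 0.983055
Series (B3 and [0.983055]): 0.787700 × 0.983055 = 0.774352
Parallel ([0.755382], [0.774352], and B6): 1 − (1 − 0.755382)(1 − 0.774352)(1 − 0.981900) = 0.9990

0.9990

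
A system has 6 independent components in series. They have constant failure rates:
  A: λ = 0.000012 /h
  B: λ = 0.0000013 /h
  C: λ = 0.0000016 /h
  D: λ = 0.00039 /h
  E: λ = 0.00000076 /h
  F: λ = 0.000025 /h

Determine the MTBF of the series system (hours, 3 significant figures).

Series of exponential components: λ_sys = Σ λ_i
λ_sys = 0.000012 + 0.0000013 + 0.0000016 + 0.00039 + 0.00000076 + 0.000025 = 4.3066e-04 /h
MTBF = 1 / λ_sys = 2320 h

2320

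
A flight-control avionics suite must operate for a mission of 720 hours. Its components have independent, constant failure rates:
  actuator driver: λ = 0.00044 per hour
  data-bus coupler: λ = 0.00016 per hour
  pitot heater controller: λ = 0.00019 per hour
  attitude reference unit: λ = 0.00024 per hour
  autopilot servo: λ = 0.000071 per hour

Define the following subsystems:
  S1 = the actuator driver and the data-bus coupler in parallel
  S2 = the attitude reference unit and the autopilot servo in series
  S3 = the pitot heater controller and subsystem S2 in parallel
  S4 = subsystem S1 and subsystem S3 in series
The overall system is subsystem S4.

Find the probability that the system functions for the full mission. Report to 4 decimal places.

R(actuator driver) = exp(−0.00044 × 720) = 0.728476
R(data-bus coupler) = exp(−0.00016 × 720) = 0.891188
R(pitot heater controller) = exp(−0.00019 × 720) = 0.872145
R(attitude reference unit) = exp(−0.00024 × 720) = 0.841306
R(autopilot servo) = exp(−0.000071 × 720) = 0.950165
Parallel (actuator driver and data-bus coupler): 1 − (1 − 0.728476)(1 − 0.891188) = 0.970455
Series (attitude reference unit and autopilot servo): 0.841306 × 0.950165 = 0.799380
Parallel (pitot heater controller and [0.799380]): 1 − (1 − 0.872145)(1 − 0.799380) = 0.974350
Series ([0.970455] and [0.974350]): 0.970455 × 0.974350 = 0.9456

0.9456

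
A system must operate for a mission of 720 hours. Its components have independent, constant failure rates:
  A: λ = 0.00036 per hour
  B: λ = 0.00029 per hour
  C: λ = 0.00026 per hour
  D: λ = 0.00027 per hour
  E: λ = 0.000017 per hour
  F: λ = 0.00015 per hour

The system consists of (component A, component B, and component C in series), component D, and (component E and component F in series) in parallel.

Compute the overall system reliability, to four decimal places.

0.9904

R(A) = exp(−0.00036 × 720) = 0.771669
R(B) = exp(−0.00029 × 720) = 0.811558
R(C) = exp(−0.00026 × 720) = 0.829278
R(D) = exp(−0.00027 × 720) = 0.823329
R(E) = exp(−0.000017 × 720) = 0.987835
R(F) = exp(−0.00015 × 720) = 0.897628
Series (A, B, and C): 0.771669 × 0.811558 × 0.829278 = 0.519339
Series (E and F): 0.987835 × 0.897628 = 0.886708
Parallel ([0.519339], D, and [0.886708]): 1 − (1 − 0.519339)(1 − 0.823329)(1 − 0.886708) = 0.9904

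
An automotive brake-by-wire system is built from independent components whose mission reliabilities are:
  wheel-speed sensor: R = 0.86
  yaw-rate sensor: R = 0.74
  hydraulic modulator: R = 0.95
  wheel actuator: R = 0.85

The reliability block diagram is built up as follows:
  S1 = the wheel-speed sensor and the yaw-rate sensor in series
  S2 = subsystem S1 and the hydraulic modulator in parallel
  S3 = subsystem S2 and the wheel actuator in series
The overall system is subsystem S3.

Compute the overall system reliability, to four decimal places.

0.8345

Series (wheel-speed sensor and yaw-rate sensor): 0.860000 × 0.740000 = 0.636400
Parallel ([0.636400] and hydraulic modulator): 1 − (1 − 0.636400)(1 − 0.950000) = 0.981820
Series ([0.981820] and wheel actuator): 0.981820 × 0.850000 = 0.8345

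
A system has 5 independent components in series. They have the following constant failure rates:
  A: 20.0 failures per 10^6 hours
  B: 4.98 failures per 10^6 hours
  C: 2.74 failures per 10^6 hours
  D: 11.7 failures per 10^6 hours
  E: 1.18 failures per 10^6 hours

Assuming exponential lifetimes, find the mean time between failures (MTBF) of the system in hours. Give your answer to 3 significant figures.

24600

Series of exponential components: λ_sys = Σ λ_i
λ_sys = 0.0000200 + 0.00000498 + 0.00000274 + 0.0000117 + 0.00000118 = 4.0600e-05 /h
MTBF = 1 / λ_sys = 24600 h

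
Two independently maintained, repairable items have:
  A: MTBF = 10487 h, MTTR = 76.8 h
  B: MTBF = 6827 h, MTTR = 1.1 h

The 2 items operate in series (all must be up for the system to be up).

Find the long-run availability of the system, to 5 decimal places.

A(A) = MTBF/(MTBF+MTTR) = 10487/(10487+76.8) = 0.992730
A(B) = MTBF/(MTBF+MTTR) = 6827/(6827+1.1) = 0.999839
Series availability: 0.992730 × 0.999839 = 0.99257

0.99257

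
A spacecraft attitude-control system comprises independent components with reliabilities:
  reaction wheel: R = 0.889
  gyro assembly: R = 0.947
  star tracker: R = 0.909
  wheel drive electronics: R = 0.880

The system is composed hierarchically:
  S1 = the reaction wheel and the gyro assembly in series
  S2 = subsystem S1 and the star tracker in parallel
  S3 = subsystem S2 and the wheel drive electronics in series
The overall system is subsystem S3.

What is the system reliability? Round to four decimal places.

0.8673

Series (reaction wheel and gyro assembly): 0.889000 × 0.947000 = 0.841883
Parallel ([0.841883] and star tracker): 1 − (1 − 0.841883)(1 − 0.909000) = 0.985611
Series ([0.985611] and wheel drive electronics): 0.985611 × 0.880000 = 0.8673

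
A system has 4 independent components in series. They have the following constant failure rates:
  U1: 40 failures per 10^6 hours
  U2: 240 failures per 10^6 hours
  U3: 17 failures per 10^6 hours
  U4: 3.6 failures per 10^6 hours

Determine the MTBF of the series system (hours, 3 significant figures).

3330

Series of exponential components: λ_sys = Σ λ_i
λ_sys = 0.000040 + 0.00024 + 0.000017 + 0.0000036 = 3.0060e-04 /h
MTBF = 1 / λ_sys = 3330 h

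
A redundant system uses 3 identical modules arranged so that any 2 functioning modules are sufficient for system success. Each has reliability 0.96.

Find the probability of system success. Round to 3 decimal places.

0.995

R = Σ_{i=2}^{3} C(3,i) p^i (1−p)^{3−i} with p = 0.96
C(3,2)·0.96^2·0.04^1 = 0.11059
C(3,3)·0.96^3·0.04^0 = 0.88474
Sum = 0.995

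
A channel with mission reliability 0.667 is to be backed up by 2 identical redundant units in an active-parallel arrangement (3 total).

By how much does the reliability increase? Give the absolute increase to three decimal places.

0.296

R_before = 0.667
R_after = 1 − (1 − 0.667)^3 = 0.963
ΔR = 0.963 − 0.667 = 0.296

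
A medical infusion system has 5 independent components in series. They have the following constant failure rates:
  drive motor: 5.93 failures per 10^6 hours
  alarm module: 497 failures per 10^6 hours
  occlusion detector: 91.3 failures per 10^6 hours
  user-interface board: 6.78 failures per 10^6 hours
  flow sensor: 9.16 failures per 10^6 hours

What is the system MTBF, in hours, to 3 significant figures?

Series of exponential components: λ_sys = Σ λ_i
λ_sys = 0.00000593 + 0.000497 + 0.0000913 + 0.00000678 + 0.00000916 = 6.1017e-04 /h
MTBF = 1 / λ_sys = 1640 h

1640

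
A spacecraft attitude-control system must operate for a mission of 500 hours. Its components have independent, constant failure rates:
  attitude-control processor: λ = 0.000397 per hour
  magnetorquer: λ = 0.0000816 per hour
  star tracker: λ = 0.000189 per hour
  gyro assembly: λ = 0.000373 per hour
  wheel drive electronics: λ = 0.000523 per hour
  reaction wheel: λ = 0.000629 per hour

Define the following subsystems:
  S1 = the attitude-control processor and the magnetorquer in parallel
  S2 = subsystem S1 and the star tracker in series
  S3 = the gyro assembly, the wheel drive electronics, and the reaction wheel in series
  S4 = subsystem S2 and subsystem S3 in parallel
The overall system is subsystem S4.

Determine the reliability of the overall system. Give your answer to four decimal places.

R(attitude-control processor) = exp(−0.000397 × 500) = 0.819960
R(magnetorquer) = exp(−0.0000816 × 500) = 0.960021
R(star tracker) = exp(−0.000189 × 500) = 0.909828
R(gyro assembly) = exp(−0.000373 × 500) = 0.829859
R(wheel drive electronics) = exp(−0.000523 × 500) = 0.769896
R(reaction wheel) = exp(−0.000629 × 500) = 0.730154
Parallel (attitude-control processor and magnetorquer): 1 − (1 − 0.819960)(1 − 0.960021) = 0.992802
Series ([0.992802] and star tracker): 0.992802 × 0.909828 = 0.903279
Series (gyro assembly, wheel drive electronics, and reaction wheel): 0.829859 × 0.769896 × 0.730154 = 0.466499
Parallel ([0.903279] and [0.466499]): 1 − (1 − 0.903279)(1 − 0.466499) = 0.9484

0.9484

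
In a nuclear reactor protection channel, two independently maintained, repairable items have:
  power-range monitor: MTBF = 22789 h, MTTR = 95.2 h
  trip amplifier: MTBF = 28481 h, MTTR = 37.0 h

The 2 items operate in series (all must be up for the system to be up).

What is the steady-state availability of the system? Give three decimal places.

0.995

A(power-range monitor) = MTBF/(MTBF+MTTR) = 22789/(22789+95.2) = 0.995840
A(trip amplifier) = MTBF/(MTBF+MTTR) = 28481/(28481+37.0) = 0.998703
Series availability: 0.995840 × 0.998703 = 0.995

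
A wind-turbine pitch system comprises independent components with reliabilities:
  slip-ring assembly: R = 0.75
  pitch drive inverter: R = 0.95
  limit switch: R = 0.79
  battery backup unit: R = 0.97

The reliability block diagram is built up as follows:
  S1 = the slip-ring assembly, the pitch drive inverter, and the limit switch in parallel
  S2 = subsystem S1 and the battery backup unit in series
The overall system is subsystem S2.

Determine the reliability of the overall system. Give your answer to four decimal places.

0.9675

Parallel (slip-ring assembly, pitch drive inverter, and limit switch): 1 − (1 − 0.750000)(1 − 0.950000)(1 − 0.790000) = 0.997375
Series ([0.997375] and battery backup unit): 0.997375 × 0.970000 = 0.9675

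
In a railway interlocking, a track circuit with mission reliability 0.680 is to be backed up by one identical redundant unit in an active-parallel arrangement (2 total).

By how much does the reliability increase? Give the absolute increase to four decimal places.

R_before = 0.680
R_after = 1 − (1 − 0.680)^2 = 0.8976
ΔR = 0.8976 − 0.680 = 0.2176

0.2176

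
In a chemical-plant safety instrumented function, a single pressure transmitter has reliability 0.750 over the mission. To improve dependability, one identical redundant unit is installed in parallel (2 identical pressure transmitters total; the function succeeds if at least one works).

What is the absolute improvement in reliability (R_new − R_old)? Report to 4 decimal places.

R_before = 0.750
R_after = 1 − (1 − 0.750)^2 = 0.9375
ΔR = 0.9375 − 0.750 = 0.1875

0.1875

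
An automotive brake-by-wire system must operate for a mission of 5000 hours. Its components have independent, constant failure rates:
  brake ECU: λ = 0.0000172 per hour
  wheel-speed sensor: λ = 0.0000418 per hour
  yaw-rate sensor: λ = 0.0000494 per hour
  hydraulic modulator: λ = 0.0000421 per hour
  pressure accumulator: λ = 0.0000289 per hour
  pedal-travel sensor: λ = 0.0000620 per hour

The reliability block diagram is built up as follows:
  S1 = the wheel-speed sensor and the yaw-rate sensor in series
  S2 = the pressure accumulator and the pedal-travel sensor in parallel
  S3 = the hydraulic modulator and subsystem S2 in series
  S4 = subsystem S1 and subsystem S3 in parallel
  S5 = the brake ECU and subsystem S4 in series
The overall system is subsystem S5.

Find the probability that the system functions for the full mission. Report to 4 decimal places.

0.8440

R(brake ECU) = exp(−0.0000172 × 5000) = 0.917594
R(wheel-speed sensor) = exp(−0.0000418 × 5000) = 0.811395
R(yaw-rate sensor) = exp(−0.0000494 × 5000) = 0.781141
R(hydraulic modulator) = exp(−0.0000421 × 5000) = 0.810179
R(pressure accumulator) = exp(−0.0000289 × 5000) = 0.865455
R(pedal-travel sensor) = exp(−0.0000620 × 5000) = 0.733447
Series (wheel-speed sensor and yaw-rate sensor): 0.811395 × 0.781141 = 0.633814
Parallel (pressure accumulator and pedal-travel sensor): 1 − (1 − 0.865455)(1 − 0.733447) = 0.964137
Series (hydraulic modulator and [0.964137]): 0.810179 × 0.964137 = 0.781124
Parallel ([0.633814] and [0.781124]): 1 − (1 − 0.633814)(1 − 0.781124) = 0.919851
Series (brake ECU and [0.919851]): 0.917594 × 0.919851 = 0.8440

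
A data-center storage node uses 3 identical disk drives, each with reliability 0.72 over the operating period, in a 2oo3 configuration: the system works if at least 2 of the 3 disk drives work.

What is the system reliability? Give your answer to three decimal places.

R = Σ_{i=2}^{3} C(3,i) p^i (1−p)^{3−i} with p = 0.72
C(3,2)·0.72^2·0.28^1 = 0.43546
C(3,3)·0.72^3·0.28^0 = 0.37325
Sum = 0.809

0.809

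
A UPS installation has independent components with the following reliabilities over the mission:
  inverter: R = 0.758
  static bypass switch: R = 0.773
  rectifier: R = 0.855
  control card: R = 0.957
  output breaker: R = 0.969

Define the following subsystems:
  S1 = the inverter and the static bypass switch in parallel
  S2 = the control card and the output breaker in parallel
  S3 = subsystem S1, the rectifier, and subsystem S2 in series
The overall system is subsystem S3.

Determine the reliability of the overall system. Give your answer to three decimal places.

Parallel (inverter and static bypass switch): 1 − (1 − 0.75800)(1 − 0.77300) = 0.94507
Parallel (control card and output breaker): 1 − (1 − 0.95700)(1 − 0.96900) = 0.99867
Series ([0.94507], rectifier, and [0.99867]): 0.94507 × 0.85500 × 0.99867 = 0.807

0.807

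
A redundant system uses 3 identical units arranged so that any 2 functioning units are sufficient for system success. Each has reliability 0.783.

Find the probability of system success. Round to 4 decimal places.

R = Σ_{i=2}^{3} C(3,i) p^i (1−p)^{3−i} with p = 0.783
C(3,2)·0.783^2·0.217^1 = 0.399121
C(3,3)·0.783^3·0.217^0 = 0.480049
Sum = 0.8792

0.8792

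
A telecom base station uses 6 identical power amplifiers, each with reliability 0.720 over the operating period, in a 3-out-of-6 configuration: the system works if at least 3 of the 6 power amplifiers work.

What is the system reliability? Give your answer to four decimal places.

R = Σ_{i=3}^{6} C(6,i) p^i (1−p)^{6−i} with p = 0.720
C(6,3)·0.720^3·0.280^3 = 0.163871
C(6,4)·0.720^4·0.280^2 = 0.316037
C(6,5)·0.720^5·0.280^1 = 0.325066
C(6,6)·0.720^6·0.280^0 = 0.139314
Sum = 0.9443

0.9443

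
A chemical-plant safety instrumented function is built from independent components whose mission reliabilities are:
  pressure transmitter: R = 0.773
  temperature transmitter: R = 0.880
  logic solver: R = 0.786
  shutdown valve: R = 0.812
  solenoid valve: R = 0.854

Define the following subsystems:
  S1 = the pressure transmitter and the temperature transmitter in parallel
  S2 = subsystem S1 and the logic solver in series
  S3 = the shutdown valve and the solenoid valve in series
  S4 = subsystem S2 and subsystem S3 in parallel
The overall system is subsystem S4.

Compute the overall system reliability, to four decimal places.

Parallel (pressure transmitter and temperature transmitter): 1 − (1 − 0.773000)(1 − 0.880000) = 0.972760
Series ([0.972760] and logic solver): 0.972760 × 0.786000 = 0.764589
Series (shutdown valve and solenoid valve): 0.812000 × 0.854000 = 0.693448
Parallel ([0.764589] and [0.693448]): 1 − (1 − 0.764589)(1 − 0.693448) = 0.9278

0.9278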